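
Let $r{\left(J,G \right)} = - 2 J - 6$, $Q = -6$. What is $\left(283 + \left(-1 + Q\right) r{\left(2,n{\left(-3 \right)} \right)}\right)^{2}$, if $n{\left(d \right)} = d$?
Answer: $124609$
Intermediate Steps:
$r{\left(J,G \right)} = -6 - 2 J$ ($r{\left(J,G \right)} = - 2 J - 6 = -6 - 2 J$)
$\left(283 + \left(-1 + Q\right) r{\left(2,n{\left(-3 \right)} \right)}\right)^{2} = \left(283 + \left(-1 - 6\right) \left(-6 - 4\right)\right)^{2} = \left(283 - 7 \left(-6 - 4\right)\right)^{2} = \left(283 - -70\right)^{2} = \left(283 + 70\right)^{2} = 353^{2} = 124609$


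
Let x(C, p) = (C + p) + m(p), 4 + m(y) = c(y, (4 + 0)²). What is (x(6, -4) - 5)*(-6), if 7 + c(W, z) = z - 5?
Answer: 18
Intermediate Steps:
c(W, z) = -12 + z (c(W, z) = -7 + (z - 5) = -7 + (-5 + z) = -12 + z)
m(y) = 0 (m(y) = -4 + (-12 + (4 + 0)²) = -4 + (-12 + 4²) = -4 + (-12 + 16) = -4 + 4 = 0)
x(C, p) = C + p (x(C, p) = (C + p) + 0 = C + p)
(x(6, -4) - 5)*(-6) = ((6 - 4) - 5)*(-6) = (2 - 5)*(-6) = -3*(-6) = 18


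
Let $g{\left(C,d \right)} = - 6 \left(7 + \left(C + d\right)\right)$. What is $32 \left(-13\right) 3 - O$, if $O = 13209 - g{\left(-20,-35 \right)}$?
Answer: $-14169$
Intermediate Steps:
$g{\left(C,d \right)} = -42 - 6 C - 6 d$ ($g{\left(C,d \right)} = - 6 \left(7 + C + d\right) = -42 - 6 C - 6 d$)
$O = 12921$ ($O = 13209 - \left(-42 - -120 - -210\right) = 13209 - \left(-42 + 120 + 210\right) = 13209 - 288 = 12921$)
$32 \left(-13\right) 3 - O = 32 \left(-13\right) 3 - 12921 = \left(-416\right) 3 - 12921 = -1248 - 12921 = -14169$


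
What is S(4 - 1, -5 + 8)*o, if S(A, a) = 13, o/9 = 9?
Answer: 1053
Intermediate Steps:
o = 81 (o = 9*9 = 81)
S(4 - 1, -5 + 8)*o = 13*81 = 1053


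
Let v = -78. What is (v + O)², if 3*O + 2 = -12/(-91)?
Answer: 460703296/74529 ≈ 6181.5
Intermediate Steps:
O = -170/273 (O = -⅔ + (-12/(-91))/3 = -⅔ + (-12*(-1/91))/3 = -⅔ + (⅓)*(12/91) = -⅔ + 4/91 = -170/273 ≈ -0.62271)
(v + O)² = (-78 - 170/273)² = (-21464/273)² = 460703296/74529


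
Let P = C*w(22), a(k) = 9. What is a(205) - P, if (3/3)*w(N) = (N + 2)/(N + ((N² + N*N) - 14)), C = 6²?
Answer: 495/61 ≈ 8.1147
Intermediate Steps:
C = 36
w(N) = (2 + N)/(-14 + N + 2*N²) (w(N) = (N + 2)/(N + ((N² + N*N) - 14)) = (2 + N)/(N + ((N² + N²) - 14)) = (2 + N)/(N + (2*N² - 14)) = (2 + N)/(N + (-14 + 2*N²)) = (2 + N)/(-14 + N + 2*N²))
P = 54/61 (P = 36*((2 + 22)/(-14 + 22 + 2*22²)) = 36*(24/(-14 + 22 + 2*484)) = 36*(24/(-14 + 22 + 968)) = 36*(24/976) = 36*((1/976)*24) = 36*(3/122) = 54/61 ≈ 0.88525)
a(205) - P = 9 - 1*54/61 = 9 - 54/61 = 495/61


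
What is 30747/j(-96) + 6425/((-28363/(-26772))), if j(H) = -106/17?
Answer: 3407758863/3006478 ≈ 1133.5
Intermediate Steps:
j(H) = -106/17 (j(H) = -106*1/17 = -106/17)
30747/j(-96) + 6425/((-28363/(-26772))) = 30747/(-106/17) + 6425/((-28363/(-26772))) = 30747*(-17/106) + 6425/((-28363*(-1/26772))) = -522699/106 + 6425/(28363/26772) = -522699/106 + 6425*(26772/28363) = -522699/106 + 172010100/28363 = 3407758863/3006478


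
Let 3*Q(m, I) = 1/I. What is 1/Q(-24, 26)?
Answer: 78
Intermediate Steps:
Q(m, I) = 1/(3*I)
1/Q(-24, 26) = 1/((⅓)/26) = 1/((⅓)*(1/26)) = 1/(1/78) = 78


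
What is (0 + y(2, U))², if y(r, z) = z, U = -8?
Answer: 64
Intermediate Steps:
(0 + y(2, U))² = (0 - 8)² = (-8)² = 64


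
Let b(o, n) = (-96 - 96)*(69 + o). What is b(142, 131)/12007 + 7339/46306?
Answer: -1787829299/555996142 ≈ -3.2155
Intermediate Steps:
b(o, n) = -13248 - 192*o (b(o, n) = -192*(69 + o) = -13248 - 192*o)
b(142, 131)/12007 + 7339/46306 = (-13248 - 192*142)/12007 + 7339/46306 = (-13248 - 27264)*(1/12007) + 7339*(1/46306) = -40512*1/12007 + 7339/46306 = -40512/12007 + 7339/46306 = -1787829299/555996142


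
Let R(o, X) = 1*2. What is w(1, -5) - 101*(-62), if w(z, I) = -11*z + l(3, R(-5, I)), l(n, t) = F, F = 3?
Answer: 6254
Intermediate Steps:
R(o, X) = 2
l(n, t) = 3
w(z, I) = 3 - 11*z (w(z, I) = -11*z + 3 = 3 - 11*z)
w(1, -5) - 101*(-62) = (3 - 11*1) - 101*(-62) = (3 - 11) + 6262 = -8 + 6262 = 6254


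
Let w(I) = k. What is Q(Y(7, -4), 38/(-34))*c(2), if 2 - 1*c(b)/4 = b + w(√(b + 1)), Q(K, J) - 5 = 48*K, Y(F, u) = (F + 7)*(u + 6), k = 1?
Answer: -5396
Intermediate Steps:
Y(F, u) = (6 + u)*(7 + F) (Y(F, u) = (7 + F)*(6 + u) = (6 + u)*(7 + F))
w(I) = 1
Q(K, J) = 5 + 48*K
c(b) = 4 - 4*b (c(b) = 8 - 4*(b + 1) = 8 - 4*(1 + b) = 8 + (-4 - 4*b) = 4 - 4*b)
Q(Y(7, -4), 38/(-34))*c(2) = (5 + 48*(42 + 6*7 + 7*(-4) + 7*(-4)))*(4 - 4*2) = (5 + 48*(42 + 42 - 28 - 28))*(4 - 8) = (5 + 48*28)*(-4) = (5 + 1344)*(-4) = 1349*(-4) = -5396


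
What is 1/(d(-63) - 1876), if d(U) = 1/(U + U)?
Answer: -126/236377 ≈ -0.00053305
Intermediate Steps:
d(U) = 1/(2*U)
1/(d(-63) - 1876) = 1/((1/2)/(-63) - 1876) = 1/((1/2)*(-1/63) - 1876) = 1/(-1/126 - 1876) = 1/(-236377/126) = -126/236377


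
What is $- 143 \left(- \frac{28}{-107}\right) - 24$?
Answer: $- \frac{6572}{107} \approx -61.421$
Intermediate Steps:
$- 143 \left(- \frac{28}{-107}\right) - 24 = - 143 \left(\left(-28\right) \left(- \frac{1}{107}\right)\right) - 24 = \left(-143\right) \frac{28}{107} - 24 = - \frac{4004}{107} - 24 = - \frac{6572}{107}$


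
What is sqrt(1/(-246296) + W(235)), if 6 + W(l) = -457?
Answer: 3*I*sqrt(780177123014)/123148 ≈ 21.517*I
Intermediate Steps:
W(l) = -463 (W(l) = -6 - 457 = -463)
sqrt(1/(-246296) + W(235)) = sqrt(1/(-246296) - 463) = sqrt(-1/246296 - 463) = sqrt(-114035049/246296) = 3*I*sqrt(780177123014)/123148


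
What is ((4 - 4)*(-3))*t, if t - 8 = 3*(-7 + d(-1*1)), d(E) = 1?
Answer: 0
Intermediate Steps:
t = -10 (t = 8 + 3*(-7 + 1) = 8 + 3*(-6) = 8 - 18 = -10)
((4 - 4)*(-3))*t = ((4 - 4)*(-3))*(-10) = (0*(-3))*(-10) = 0*(-10) = 0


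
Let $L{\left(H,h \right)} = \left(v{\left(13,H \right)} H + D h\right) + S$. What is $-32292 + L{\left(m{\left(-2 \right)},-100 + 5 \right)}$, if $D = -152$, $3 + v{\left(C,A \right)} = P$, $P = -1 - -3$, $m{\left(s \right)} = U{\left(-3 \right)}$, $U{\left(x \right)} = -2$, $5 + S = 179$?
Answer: $-17676$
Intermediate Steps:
$S = 174$ ($S = -5 + 179 = 174$)
$m{\left(s \right)} = -2$
$P = 2$ ($P = -1 + 3 = 2$)
$v{\left(C,A \right)} = -1$ ($v{\left(C,A \right)} = -3 + 2 = -1$)
$L{\left(H,h \right)} = 174 - H - 152 h$ ($L{\left(H,h \right)} = \left(- H - 152 h\right) + 174 = 174 - H - 152 h$)
$-32292 + L{\left(m{\left(-2 \right)},-100 + 5 \right)} = -32292 - \left(-176 + 152 \left(-100 + 5\right)\right) = -32292 + \left(174 + 2 - -14440\right) = -32292 + \left(174 + 2 + 14440\right) = -32292 + 14616 = -17676$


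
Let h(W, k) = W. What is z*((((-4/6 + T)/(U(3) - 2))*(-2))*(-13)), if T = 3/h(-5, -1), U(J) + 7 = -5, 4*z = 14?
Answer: 247/30 ≈ 8.2333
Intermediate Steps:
z = 7/2 (z = (¼)*14 = 7/2 ≈ 3.5000)
U(J) = -12 (U(J) = -7 - 5 = -12)
T = -⅗ (T = 3/(-5) = 3*(-⅕) = -⅗ ≈ -0.60000)
z*((((-4/6 + T)/(U(3) - 2))*(-2))*(-13)) = 7*((((-4/6 - ⅗)/(-12 - 2))*(-2))*(-13))/2 = 7*((((-4*⅙ - ⅗)/(-14))*(-2))*(-13))/2 = 7*((((-⅔ - ⅗)*(-1/14))*(-2))*(-13))/2 = 7*((-19/15*(-1/14)*(-2))*(-13))/2 = 7*(((19/210)*(-2))*(-13))/2 = 7*(-19/105*(-13))/2 = (7/2)*(247/105) = 247/30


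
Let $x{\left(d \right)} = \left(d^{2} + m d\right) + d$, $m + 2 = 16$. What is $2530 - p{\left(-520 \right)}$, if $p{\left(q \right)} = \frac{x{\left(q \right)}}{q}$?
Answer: $3035$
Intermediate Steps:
$m = 14$ ($m = -2 + 16 = 14$)
$x{\left(d \right)} = d^{2} + 15 d$ ($x{\left(d \right)} = \left(d^{2} + 14 d\right) + d = d^{2} + 15 d$)
$p{\left(q \right)} = 15 + q$ ($p{\left(q \right)} = \frac{q \left(15 + q\right)}{q} = 15 + q$)
$2530 - p{\left(-520 \right)} = 2530 - \left(15 - 520\right) = 2530 - -505 = 2530 + 505 = 3035$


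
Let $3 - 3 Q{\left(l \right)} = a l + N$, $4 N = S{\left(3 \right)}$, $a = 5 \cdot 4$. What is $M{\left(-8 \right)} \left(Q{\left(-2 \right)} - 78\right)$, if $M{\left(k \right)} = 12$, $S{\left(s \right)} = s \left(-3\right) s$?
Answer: $-737$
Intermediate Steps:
$S{\left(s \right)} = - 3 s^{2}$ ($S{\left(s \right)} = - 3 s s = - 3 s^{2}$)
$a = 20$
$N = - \frac{27}{4}$ ($N = \frac{\left(-3\right) 3^{2}}{4} = \frac{\left(-3\right) 9}{4} = \frac{1}{4} \left(-27\right) = - \frac{27}{4} \approx -6.75$)
$Q{\left(l \right)} = \frac{13}{4} - \frac{20 l}{3}$ ($Q{\left(l \right)} = 1 - \frac{20 l - \frac{27}{4}}{3} = 1 - \frac{- \frac{27}{4} + 20 l}{3} = 1 - \left(- \frac{9}{4} + \frac{20 l}{3}\right) = \frac{13}{4} - \frac{20 l}{3}$)
$M{\left(-8 \right)} \left(Q{\left(-2 \right)} - 78\right) = 12 \left(\left(\frac{13}{4} - - \frac{40}{3}\right) - 78\right) = 12 \left(\left(\frac{13}{4} + \frac{40}{3}\right) - 78\right) = 12 \left(\frac{199}{12} - 78\right) = 12 \left(- \frac{737}{12}\right) = -737$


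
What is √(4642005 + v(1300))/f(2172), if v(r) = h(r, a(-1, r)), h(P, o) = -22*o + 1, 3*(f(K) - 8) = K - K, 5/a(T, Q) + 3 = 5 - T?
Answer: √10444431/12 ≈ 269.32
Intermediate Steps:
a(T, Q) = 5/(2 - T) (a(T, Q) = 5/(-3 + (5 - T)) = 5/(2 - T))
f(K) = 8 (f(K) = 8 + (K - K)/3 = 8 + (⅓)*0 = 8 + 0 = 8)
h(P, o) = 1 - 22*o
v(r) = -107/3 (v(r) = 1 - (-110)/(-2 - 1) = 1 - (-110)/(-3) = 1 - (-110)*(-1)/3 = 1 - 22*5/3 = 1 - 110/3 = -107/3)
√(4642005 + v(1300))/f(2172) = √(4642005 - 107/3)/8 = √(13925908/3)*(⅛) = (2*√10444431/3)*(⅛) = √10444431/12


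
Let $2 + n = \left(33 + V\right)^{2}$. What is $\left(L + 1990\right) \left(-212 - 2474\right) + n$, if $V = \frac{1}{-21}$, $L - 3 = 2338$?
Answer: $- \frac{5129704124}{441} \approx -1.1632 \cdot 10^{7}$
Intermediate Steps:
$L = 2341$ ($L = 3 + 2338 = 2341$)
$V = - \frac{1}{21} \approx -0.047619$
$n = \frac{477982}{441}$ ($n = -2 + \left(33 - \frac{1}{21}\right)^{2} = -2 + \left(\frac{692}{21}\right)^{2} = -2 + \frac{478864}{441} = \frac{477982}{441} \approx 1083.9$)
$\left(L + 1990\right) \left(-212 - 2474\right) + n = \left(2341 + 1990\right) \left(-212 - 2474\right) + \frac{477982}{441} = 4331 \left(-2686\right) + \frac{477982}{441} = -11633066 + \frac{477982}{441} = - \frac{5129704124}{441}$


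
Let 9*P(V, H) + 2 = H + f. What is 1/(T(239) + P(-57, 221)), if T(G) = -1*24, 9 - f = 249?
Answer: -3/79 ≈ -0.037975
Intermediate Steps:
f = -240 (f = 9 - 1*249 = 9 - 249 = -240)
P(V, H) = -242/9 + H/9 (P(V, H) = -2/9 + (H - 240)/9 = -2/9 + (-240 + H)/9 = -2/9 + (-80/3 + H/9) = -242/9 + H/9)
T(G) = -24
1/(T(239) + P(-57, 221)) = 1/(-24 + (-242/9 + (1/9)*221)) = 1/(-24 + (-242/9 + 221/9)) = 1/(-24 - 7/3) = 1/(-79/3) = -3/79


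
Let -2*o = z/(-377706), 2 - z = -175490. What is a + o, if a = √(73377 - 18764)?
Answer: 43873/188853 + √54613 ≈ 233.93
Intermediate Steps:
z = 175492 (z = 2 - 1*(-175490) = 2 + 175490 = 175492)
a = √54613 ≈ 233.69
o = 43873/188853 (o = -87746/(-377706) = -87746*(-1)/377706 = -½*(-87746/188853) = 43873/188853 ≈ 0.23231)
a + o = √54613 + 43873/188853 = 43873/188853 + √54613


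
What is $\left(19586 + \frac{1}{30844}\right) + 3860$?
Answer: $\frac{723168425}{30844} \approx 23446.0$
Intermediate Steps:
$\left(19586 + \frac{1}{30844}\right) + 3860 = \frac{604110585}{30844} + 3860 = \frac{723168425}{30844}$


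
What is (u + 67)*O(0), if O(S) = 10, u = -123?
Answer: -560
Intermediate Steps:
(u + 67)*O(0) = (-123 + 67)*10 = -56*10 = -560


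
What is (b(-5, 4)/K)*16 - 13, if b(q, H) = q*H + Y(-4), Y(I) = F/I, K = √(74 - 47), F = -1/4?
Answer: -13 - 319*√3/9 ≈ -74.392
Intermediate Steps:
F = -¼ (F = -1*¼ = -¼ ≈ -0.25000)
K = 3*√3 (K = √27 = 3*√3 ≈ 5.1962)
Y(I) = -1/(4*I)
b(q, H) = 1/16 + H*q (b(q, H) = q*H - ¼/(-4) = H*q - ¼*(-¼) = H*q + 1/16 = 1/16 + H*q)
(b(-5, 4)/K)*16 - 13 = ((1/16 + 4*(-5))/((3*√3)))*16 - 13 = ((1/16 - 20)*(√3/9))*16 - 13 = -319*√3/144*16 - 13 = -319*√3/9 - 13 = -13 - 319*√3/9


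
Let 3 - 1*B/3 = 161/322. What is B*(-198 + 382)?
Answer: 1380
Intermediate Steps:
B = 15/2 (B = 9 - 483/322 = 9 - 3*½ = 9 - 3/2 = 15/2 ≈ 7.5000)
B*(-198 + 382) = 15*(-198 + 382)/2 = (15/2)*184 = 1380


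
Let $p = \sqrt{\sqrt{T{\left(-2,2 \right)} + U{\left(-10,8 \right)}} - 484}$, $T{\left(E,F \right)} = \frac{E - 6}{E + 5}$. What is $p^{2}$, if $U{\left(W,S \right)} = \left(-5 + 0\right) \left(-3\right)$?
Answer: $-484 + \frac{\sqrt{111}}{3} \approx -480.49$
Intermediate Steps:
$U{\left(W,S \right)} = 15$ ($U{\left(W,S \right)} = \left(-5\right) \left(-3\right) = 15$)
$T{\left(E,F \right)} = \frac{-6 + E}{5 + E}$
$p = \sqrt{-484 + \frac{\sqrt{111}}{3}}$ ($p = \sqrt{\sqrt{\frac{-6 - 2}{5 - 2} + 15} - 484} = \sqrt{\sqrt{\frac{1}{3} \left(-8\right) + 15} - 484} = \sqrt{\sqrt{- \frac{8}{3} + 15} - 484} = \sqrt{\sqrt{\frac{37}{3}} - 484} = \sqrt{\frac{\sqrt{111}}{3} - 484} = \sqrt{-484 + \frac{\sqrt{111}}{3}} \approx 21.92 i$)
$p^{2} = \left(\frac{\sqrt{-4356 + 3 \sqrt{111}}}{3}\right)^{2} = -484 + \frac{\sqrt{111}}{3}$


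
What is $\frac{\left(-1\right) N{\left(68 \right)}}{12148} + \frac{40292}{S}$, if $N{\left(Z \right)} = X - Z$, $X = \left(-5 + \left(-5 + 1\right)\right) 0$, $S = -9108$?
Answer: $- \frac{30552992}{6915249} \approx -4.4182$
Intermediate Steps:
$X = 0$ ($X = \left(-5 - 4\right) 0 = \left(-9\right) 0 = 0$)
$N{\left(Z \right)} = - Z$ ($N{\left(Z \right)} = 0 - Z = - Z$)
$\frac{\left(-1\right) N{\left(68 \right)}}{12148} + \frac{40292}{S} = \frac{\left(-1\right) \left(\left(-1\right) 68\right)}{12148} + \frac{40292}{-9108} = \left(-1\right) \left(-68\right) \frac{1}{12148} + 40292 \left(- \frac{1}{9108}\right) = 68 \cdot \frac{1}{12148} - \frac{10073}{2277} = \frac{17}{3037} - \frac{10073}{2277} = - \frac{30552992}{6915249}$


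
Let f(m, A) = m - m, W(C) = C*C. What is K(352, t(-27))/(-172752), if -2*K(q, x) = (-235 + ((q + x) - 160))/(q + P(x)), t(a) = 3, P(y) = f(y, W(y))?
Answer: -5/15202176 ≈ -3.2890e-7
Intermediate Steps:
W(C) = C²
f(m, A) = 0
P(y) = 0
K(q, x) = -(-395 + q + x)/(2*q) (K(q, x) = -(-235 + ((q + x) - 160))/(2*(q + 0)) = -(-235 + (-160 + q + x))/(2*q) = -(-395 + q + x)/(2*q))
K(352, t(-27))/(-172752) = ((½)*(395 - 1*352 - 1*3)/352)/(-172752) = ((½)*(1/352)*(395 - 352 - 3))*(-1/172752) = ((½)*(1/352)*40)*(-1/172752) = (5/88)*(-1/172752) = -5/15202176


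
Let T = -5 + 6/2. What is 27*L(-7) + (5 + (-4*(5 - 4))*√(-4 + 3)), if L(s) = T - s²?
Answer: -1372 - 4*I ≈ -1372.0 - 4.0*I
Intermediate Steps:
T = -2 (T = -5 + 6*(½) = -5 + 3 = -2)
L(s) = -2 - s²
27*L(-7) + (5 + (-4*(5 - 4))*√(-4 + 3)) = 27*(-2 - 1*(-7)²) + (5 + (-4*(5 - 4))*√(-4 + 3)) = 27*(-2 - 1*49) + (5 + (-4*1)*√(-1)) = 27*(-2 - 49) + (5 - 4*I) = 27*(-51) + (5 - 4*I) = -1377 + (5 - 4*I) = -1372 - 4*I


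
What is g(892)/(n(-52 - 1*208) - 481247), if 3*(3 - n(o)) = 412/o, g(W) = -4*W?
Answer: 695760/93842477 ≈ 0.0074141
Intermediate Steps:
n(o) = 3 - 412/(3*o)
g(892)/(n(-52 - 1*208) - 481247) = (-4*892)/((3 - 412/(3*(-52 - 1*208))) - 481247) = -3568/((3 - 412/(3*(-52 - 208))) - 481247) = -3568/((3 - 412/3/(-260)) - 481247) = -3568/((3 - 412/3*(-1/260)) - 481247) = -3568/((3 + 103/195) - 481247) = -3568/(688/195 - 481247) = -3568/(-93842477/195) = -3568*(-195/93842477) = 695760/93842477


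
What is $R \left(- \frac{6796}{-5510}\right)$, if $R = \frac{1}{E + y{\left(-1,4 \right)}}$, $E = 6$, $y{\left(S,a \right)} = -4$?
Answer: $\frac{1699}{2755} \approx 0.6167$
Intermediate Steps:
$R = \frac{1}{2}$ ($R = \frac{1}{6 - 4} = \frac{1}{2} \approx 0.5$)
$R \left(- \frac{6796}{-5510}\right) = \frac{\left(-6796\right) \frac{1}{-5510}}{2} = \frac{\left(-6796\right) \left(- \frac{1}{5510}\right)}{2} = \frac{1}{2} \cdot \frac{3398}{2755} = \frac{1699}{2755}$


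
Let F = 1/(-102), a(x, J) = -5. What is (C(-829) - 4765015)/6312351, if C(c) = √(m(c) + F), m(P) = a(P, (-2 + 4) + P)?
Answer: -4765015/6312351 + I*√52122/643859802 ≈ -0.75487 + 3.5458e-7*I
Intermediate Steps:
m(P) = -5
F = -1/102 ≈ -0.0098039
C(c) = I*√52122/102 (C(c) = √(-5 - 1/102) = √(-511/102) = I*√52122/102)
(C(-829) - 4765015)/6312351 = (I*√52122/102 - 4765015)/6312351 = (-4765015 + I*√52122/102)*(1/6312351) = -4765015/6312351 + I*√52122/643859802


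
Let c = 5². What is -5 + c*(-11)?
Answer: -280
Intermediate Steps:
c = 25
-5 + c*(-11) = -5 + 25*(-11) = -5 - 275 = -280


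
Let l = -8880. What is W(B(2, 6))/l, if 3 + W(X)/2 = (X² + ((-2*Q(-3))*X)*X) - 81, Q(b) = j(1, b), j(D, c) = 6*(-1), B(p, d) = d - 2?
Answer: -31/1110 ≈ -0.027928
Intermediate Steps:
B(p, d) = -2 + d
j(D, c) = -6
Q(b) = -6
W(X) = -168 + 26*X² (W(X) = -6 + 2*((X² + ((-2*(-6))*X)*X) - 81) = -6 + 2*((X² + (12*X)*X) - 81) = -6 + 2*((X² + 12*X²) - 81) = -6 + 2*(13*X² - 81) = -6 + 2*(-81 + 13*X²) = -6 + (-162 + 26*X²) = -168 + 26*X²)
W(B(2, 6))/l = (-168 + 26*(-2 + 6)²)/(-8880) = (-168 + 26*4²)*(-1/8880) = (-168 + 26*16)*(-1/8880) = (-168 + 416)*(-1/8880) = 248*(-1/8880) = -31/1110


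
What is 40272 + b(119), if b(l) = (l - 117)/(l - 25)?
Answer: 1892785/47 ≈ 40272.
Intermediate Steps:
b(l) = (-117 + l)/(-25 + l)
40272 + b(119) = 40272 + (-117 + 119)/(-25 + 119) = 40272 + 2/94 = 40272 + (1/94)*2 = 40272 + 1/47 = 1892785/47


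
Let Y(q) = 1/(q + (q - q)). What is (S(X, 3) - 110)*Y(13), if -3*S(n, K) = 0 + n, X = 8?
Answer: -26/3 ≈ -8.6667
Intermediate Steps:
Y(q) = 1/q (Y(q) = 1/(q + 0) = 1/q)
S(n, K) = -n/3 (S(n, K) = -(0 + n)/3 = -n/3)
(S(X, 3) - 110)*Y(13) = (-⅓*8 - 110)/13 = (-8/3 - 110)*(1/13) = -338/3*1/13 = -26/3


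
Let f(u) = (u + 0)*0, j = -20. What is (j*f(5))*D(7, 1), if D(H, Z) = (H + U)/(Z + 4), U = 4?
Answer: 0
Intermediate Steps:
f(u) = 0 (f(u) = u*0 = 0)
D(H, Z) = (4 + H)/(4 + Z) (D(H, Z) = (H + 4)/(Z + 4) = (4 + H)/(4 + Z))
(j*f(5))*D(7, 1) = (-20*0)*((4 + 7)/(4 + 1)) = 0*(11/5) = 0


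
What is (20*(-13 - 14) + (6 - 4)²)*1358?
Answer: -727888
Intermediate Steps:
(20*(-13 - 14) + (6 - 4)²)*1358 = (20*(-27) + 2²)*1358 = (-540 + 4)*1358 = -536*1358 = -727888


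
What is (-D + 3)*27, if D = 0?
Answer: 81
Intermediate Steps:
(-D + 3)*27 = (-1*0 + 3)*27 = (0 + 3)*27 = 3*27 = 81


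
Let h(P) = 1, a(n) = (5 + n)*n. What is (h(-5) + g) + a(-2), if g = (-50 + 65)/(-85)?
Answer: -88/17 ≈ -5.1765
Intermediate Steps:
a(n) = n*(5 + n)
g = -3/17 (g = 15*(-1/85) = -3/17 ≈ -0.17647)
(h(-5) + g) + a(-2) = (1 - 3/17) - 2*(5 - 2) = 14/17 - 2*3 = 14/17 - 6 = -88/17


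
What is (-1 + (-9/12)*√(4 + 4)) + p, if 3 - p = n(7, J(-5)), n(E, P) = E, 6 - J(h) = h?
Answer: -5 - 3*√2/2 ≈ -7.1213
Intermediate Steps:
J(h) = 6 - h
p = -4 (p = 3 - 1*7 = 3 - 7 = -4)
(-1 + (-9/12)*√(4 + 4)) + p = (-1 + (-9/12)*√(4 + 4)) - 4 = (-1 + (-9*1/12)*√8) - 4 = (-1 - 3*√2/2) - 4 = -5 - 3*√2/2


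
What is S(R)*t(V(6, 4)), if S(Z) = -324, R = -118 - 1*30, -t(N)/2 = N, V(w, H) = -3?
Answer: -1944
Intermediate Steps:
t(N) = -2*N
R = -148 (R = -118 - 30 = -148)
S(R)*t(V(6, 4)) = -(-648)*(-3) = -324*6 = -1944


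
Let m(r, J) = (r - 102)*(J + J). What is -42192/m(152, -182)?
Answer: 5274/2275 ≈ 2.3182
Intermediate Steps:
m(r, J) = 2*J*(-102 + r) (m(r, J) = (-102 + r)*(2*J) = 2*J*(-102 + r))
-42192/m(152, -182) = -42192*(-1/(364*(-102 + 152))) = -42192/(2*(-182)*50) = -42192/(-18200) = -42192*(-1/18200) = 5274/2275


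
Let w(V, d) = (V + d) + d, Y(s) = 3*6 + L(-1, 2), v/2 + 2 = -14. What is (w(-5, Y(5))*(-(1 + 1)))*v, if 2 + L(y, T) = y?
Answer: 1600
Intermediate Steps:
v = -32 (v = -4 + 2*(-14) = -4 - 28 = -32)
L(y, T) = -2 + y
Y(s) = 15 (Y(s) = 3*6 + (-2 - 1) = 18 - 3 = 15)
w(V, d) = V + 2*d
(w(-5, Y(5))*(-(1 + 1)))*v = ((-5 + 2*15)*(-(1 + 1)))*(-32) = ((-5 + 30)*(-1*2))*(-32) = (25*(-2))*(-32) = -50*(-32) = 1600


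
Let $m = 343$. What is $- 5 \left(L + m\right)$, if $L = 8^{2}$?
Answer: $-2035$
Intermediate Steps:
$L = 64$
$- 5 \left(L + m\right) = - 5 \left(64 + 343\right) = \left(-5\right) 407 = -2035$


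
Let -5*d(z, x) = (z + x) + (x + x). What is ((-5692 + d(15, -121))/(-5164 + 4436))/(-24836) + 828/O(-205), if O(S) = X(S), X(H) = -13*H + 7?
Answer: 83458261/269594780 ≈ 0.30957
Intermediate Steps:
X(H) = 7 - 13*H
d(z, x) = -3*x/5 - z/5 (d(z, x) = -((z + x) + (x + x))/5 = -((x + z) + 2*x)/5 = -(z + 3*x)/5 = -3*x/5 - z/5)
O(S) = 7 - 13*S
((-5692 + d(15, -121))/(-5164 + 4436))/(-24836) + 828/O(-205) = ((-5692 + (-⅗*(-121) - ⅕*15))/(-5164 + 4436))/(-24836) + 828/(7 - 13*(-205)) = ((-5692 + (363/5 - 3))/(-728))*(-1/24836) + 828/(7 + 2665) = ((-5692 + 348/5)*(-1/728))*(-1/24836) + 828/2672 = -28112/5*(-1/728)*(-1/24836) + 828*(1/2672) = (502/65)*(-1/24836) + 207/668 = -251/807170 + 207/668 = 83458261/269594780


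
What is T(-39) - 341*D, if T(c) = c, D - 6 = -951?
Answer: 322206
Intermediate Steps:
D = -945 (D = 6 - 951 = -945)
T(-39) - 341*D = -39 - 341*(-945) = -39 + 322245 = 322206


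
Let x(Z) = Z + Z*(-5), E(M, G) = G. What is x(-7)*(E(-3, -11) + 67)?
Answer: 1568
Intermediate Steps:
x(Z) = -4*Z (x(Z) = Z - 5*Z = -4*Z)
x(-7)*(E(-3, -11) + 67) = (-4*(-7))*(-11 + 67) = 28*56 = 1568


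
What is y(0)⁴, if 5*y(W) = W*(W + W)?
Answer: 0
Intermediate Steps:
y(W) = 2*W²/5 (y(W) = (W*(W + W))/5 = (W*(2*W))/5 = (2*W²)/5 = 2*W²/5)
y(0)⁴ = ((⅖)*0²)⁴ = ((⅖)*0)⁴ = 0⁴ = 0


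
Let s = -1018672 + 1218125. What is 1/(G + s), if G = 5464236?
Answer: 1/5663689 ≈ 1.7656e-7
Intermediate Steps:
s = 199453
1/(G + s) = 1/(5464236 + 199453) = 1/5663689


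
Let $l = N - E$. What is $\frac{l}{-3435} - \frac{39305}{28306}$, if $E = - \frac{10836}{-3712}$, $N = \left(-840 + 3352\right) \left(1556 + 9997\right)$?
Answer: $- \frac{127075247808849}{15038411680} \approx -8450.0$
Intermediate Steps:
$N = 29021136$ ($N = 2512 \cdot 11553 = 29021136$)
$E = \frac{2709}{928}$ ($E = \left(-10836\right) \left(- \frac{1}{3712}\right) = \frac{2709}{928} \approx 2.9192$)
$l = \frac{26931611499}{928}$ ($l = 29021136 - \frac{2709}{928} = \frac{26931611499}{928} \approx 2.9021 \cdot 10^{7}$)
$\frac{l}{-3435} - \frac{39305}{28306} = \frac{26931611499}{928 \left(-3435\right)} - \frac{39305}{28306} = \frac{26931611499}{928} \left(- \frac{1}{3435}\right) - \frac{39305}{28306} = - \frac{8977203833}{1062560} - \frac{39305}{28306} = - \frac{127075247808849}{15038411680}$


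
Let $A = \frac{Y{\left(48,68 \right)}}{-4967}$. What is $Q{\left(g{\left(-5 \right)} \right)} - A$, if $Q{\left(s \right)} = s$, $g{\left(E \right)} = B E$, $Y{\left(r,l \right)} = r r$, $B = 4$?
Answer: $- \frac{97036}{4967} \approx -19.536$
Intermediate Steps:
$Y{\left(r,l \right)} = r^{2}$
$g{\left(E \right)} = 4 E$
$A = - \frac{2304}{4967}$ ($A = \frac{48^{2}}{-4967} = 2304 \left(- \frac{1}{4967}\right) = - \frac{2304}{4967} \approx -0.46386$)
$Q{\left(g{\left(-5 \right)} \right)} - A = 4 \left(-5\right) - - \frac{2304}{4967} = -20 + \frac{2304}{4967} = - \frac{97036}{4967}$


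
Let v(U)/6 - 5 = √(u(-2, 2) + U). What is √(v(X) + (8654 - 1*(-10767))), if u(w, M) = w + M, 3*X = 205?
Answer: √(19451 + 2*√615) ≈ 139.64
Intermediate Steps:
X = 205/3 (X = (⅓)*205 = 205/3 ≈ 68.333)
u(w, M) = M + w
v(U) = 30 + 6*√U (v(U) = 30 + 6*√((2 - 2) + U) = 30 + 6*√(0 + U) = 30 + 6*√U)
√(v(X) + (8654 - 1*(-10767))) = √((30 + 6*√(205/3)) + (8654 - 1*(-10767))) = √((30 + 6*(√615/3)) + (8654 + 10767)) = √((30 + 2*√615) + 19421) = √(19451 + 2*√615)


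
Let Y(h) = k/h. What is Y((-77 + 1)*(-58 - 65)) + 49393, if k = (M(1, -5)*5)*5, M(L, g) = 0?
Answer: 49393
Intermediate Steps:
k = 0 (k = (0*5)*5 = 0*5 = 0)
Y(h) = 0 (Y(h) = 0/h = 0)
Y((-77 + 1)*(-58 - 65)) + 49393 = 0 + 49393 = 49393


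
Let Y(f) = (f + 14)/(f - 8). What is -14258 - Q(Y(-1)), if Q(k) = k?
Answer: -128309/9 ≈ -14257.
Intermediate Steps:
Y(f) = (14 + f)/(-8 + f)
-14258 - Q(Y(-1)) = -14258 - (14 - 1)/(-8 - 1) = -14258 - 13/(-9) = -14258 - (-1)*13/9 = -14258 - 1*(-13/9) = -14258 + 13/9 = -128309/9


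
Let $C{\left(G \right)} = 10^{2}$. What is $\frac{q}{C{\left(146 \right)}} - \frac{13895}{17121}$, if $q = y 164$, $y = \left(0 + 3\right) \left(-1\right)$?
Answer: $- \frac{2453258}{428025} \approx -5.7316$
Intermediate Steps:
$y = -3$ ($y = 3 \left(-1\right) = -3$)
$C{\left(G \right)} = 100$
$q = -492$ ($q = \left(-3\right) 164 = -492$)
$\frac{q}{C{\left(146 \right)}} - \frac{13895}{17121} = - \frac{492}{100} - \frac{13895}{17121} = \left(-492\right) \frac{1}{100} - \frac{13895}{17121} = - \frac{123}{25} - \frac{13895}{17121} = - \frac{2453258}{428025}$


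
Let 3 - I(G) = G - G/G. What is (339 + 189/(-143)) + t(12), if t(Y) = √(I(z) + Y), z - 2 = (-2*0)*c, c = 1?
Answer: 48288/143 + √14 ≈ 341.42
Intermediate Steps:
z = 2 (z = 2 - 2*0*1 = 2 + 0*1 = 2 + 0 = 2)
I(G) = 4 - G (I(G) = 3 - (G - G/G) = 3 - (G - 1*1) = 3 - (G - 1) = 3 - (-1 + G) = 3 + (1 - G) = 4 - G)
t(Y) = √(2 + Y) (t(Y) = √((4 - 1*2) + Y) = √((4 - 2) + Y) = √(2 + Y))
(339 + 189/(-143)) + t(12) = (339 + 189/(-143)) + √(2 + 12) = (339 + 189*(-1/143)) + √14 = (339 - 189/143) + √14 = 48288/143 + √14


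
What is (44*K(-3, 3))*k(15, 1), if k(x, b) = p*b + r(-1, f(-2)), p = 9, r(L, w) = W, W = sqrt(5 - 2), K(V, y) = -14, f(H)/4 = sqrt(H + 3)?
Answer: -5544 - 616*sqrt(3) ≈ -6610.9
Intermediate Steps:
f(H) = 4*sqrt(3 + H) (f(H) = 4*sqrt(H + 3) = 4*sqrt(3 + H))
W = sqrt(3) ≈ 1.7320
r(L, w) = sqrt(3)
k(x, b) = sqrt(3) + 9*b (k(x, b) = 9*b + sqrt(3) = sqrt(3) + 9*b)
(44*K(-3, 3))*k(15, 1) = (44*(-14))*(sqrt(3) + 9*1) = -616*(sqrt(3) + 9) = -616*(9 + sqrt(3)) = -5544 - 616*sqrt(3)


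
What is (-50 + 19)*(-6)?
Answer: 186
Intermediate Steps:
(-50 + 19)*(-6) = -31*(-6) = 186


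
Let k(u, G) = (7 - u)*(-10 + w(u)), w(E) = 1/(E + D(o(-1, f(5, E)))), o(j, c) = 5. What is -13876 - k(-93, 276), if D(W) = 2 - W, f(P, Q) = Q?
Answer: -308999/24 ≈ -12875.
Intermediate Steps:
w(E) = 1/(-3 + E) (w(E) = 1/(E + (2 - 1*5)) = 1/(E + (2 - 5)) = 1/(E - 3) = 1/(-3 + E))
k(u, G) = (-10 + 1/(-3 + u))*(7 - u) (k(u, G) = (7 - u)*(-10 + 1/(-3 + u)) = (-10 + 1/(-3 + u))*(7 - u))
-13876 - k(-93, 276) = -13876 - (217 - 101*(-93) + 10*(-93)**2)/(-3 - 93) = -13876 - (217 + 9393 + 10*8649)/(-96) = -13876 - (-1)*(217 + 9393 + 86490)/96 = -13876 - (-1)*96100/96 = -13876 - 1*(-24025/24) = -13876 + 24025/24 = -308999/24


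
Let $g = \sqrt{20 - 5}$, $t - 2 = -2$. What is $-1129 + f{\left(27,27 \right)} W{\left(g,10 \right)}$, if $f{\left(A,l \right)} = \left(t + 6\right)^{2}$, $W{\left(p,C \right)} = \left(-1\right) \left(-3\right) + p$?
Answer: $-1021 + 36 \sqrt{15} \approx -881.57$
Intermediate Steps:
$t = 0$ ($t = 2 - 2 = 0$)
$g = \sqrt{15} \approx 3.873$
$W{\left(p,C \right)} = 3 + p$
$f{\left(A,l \right)} = 36$ ($f{\left(A,l \right)} = \left(0 + 6\right)^{2} = 6^{2} = 36$)
$-1129 + f{\left(27,27 \right)} W{\left(g,10 \right)} = -1129 + 36 \left(3 + \sqrt{15}\right) = -1129 + \left(108 + 36 \sqrt{15}\right) = -1021 + 36 \sqrt{15}$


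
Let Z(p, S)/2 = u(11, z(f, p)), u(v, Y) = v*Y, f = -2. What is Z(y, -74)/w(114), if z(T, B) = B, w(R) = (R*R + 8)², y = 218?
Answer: 1199/42276004 ≈ 2.8361e-5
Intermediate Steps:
w(R) = (8 + R²)² (w(R) = (R² + 8)² = (8 + R²)²)
u(v, Y) = Y*v
Z(p, S) = 22*p (Z(p, S) = 2*(p*11) = 2*(11*p) = 22*p)
Z(y, -74)/w(114) = (22*218)/((8 + 114²)²) = 4796/((8 + 12996)²) = 4796/(13004²) = 4796/169104016 = 4796*(1/169104016) = 1199/42276004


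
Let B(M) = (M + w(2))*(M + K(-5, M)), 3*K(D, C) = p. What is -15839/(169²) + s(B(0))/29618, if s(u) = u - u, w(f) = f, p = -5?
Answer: -15839/28561 ≈ -0.55457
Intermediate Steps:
K(D, C) = -5/3 (K(D, C) = (⅓)*(-5) = -5/3)
B(M) = (2 + M)*(-5/3 + M) (B(M) = (M + 2)*(M - 5/3) = (2 + M)*(-5/3 + M))
s(u) = 0
-15839/(169²) + s(B(0))/29618 = -15839/(169²) + 0/29618 = -15839/28561 + 0*(1/29618) = -15839*1/28561 + 0 = -15839/28561 + 0 = -15839/28561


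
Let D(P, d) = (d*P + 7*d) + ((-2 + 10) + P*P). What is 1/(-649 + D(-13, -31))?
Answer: -1/286 ≈ -0.0034965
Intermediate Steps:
D(P, d) = 8 + P² + 7*d + P*d (D(P, d) = (P*d + 7*d) + (8 + P²) = (7*d + P*d) + (8 + P²) = 8 + P² + 7*d + P*d)
1/(-649 + D(-13, -31)) = 1/(-649 + (8 + (-13)² + 7*(-31) - 13*(-31))) = 1/(-649 + (8 + 169 - 217 + 403)) = 1/(-649 + 363) = 1/(-286) = -1/286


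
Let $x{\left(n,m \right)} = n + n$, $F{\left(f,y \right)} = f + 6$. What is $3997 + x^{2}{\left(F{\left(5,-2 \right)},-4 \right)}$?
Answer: $4481$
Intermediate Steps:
$F{\left(f,y \right)} = 6 + f$
$x{\left(n,m \right)} = 2 n$
$3997 + x^{2}{\left(F{\left(5,-2 \right)},-4 \right)} = 3997 + \left(2 \left(6 + 5\right)\right)^{2} = 3997 + \left(2 \cdot 11\right)^{2} = 3997 + 22^{2} = 3997 + 484 = 4481$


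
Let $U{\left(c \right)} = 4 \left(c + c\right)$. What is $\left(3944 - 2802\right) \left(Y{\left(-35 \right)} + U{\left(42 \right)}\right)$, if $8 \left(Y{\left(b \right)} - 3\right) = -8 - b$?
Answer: $\frac{1563969}{4} \approx 3.9099 \cdot 10^{5}$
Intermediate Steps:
$U{\left(c \right)} = 8 c$ ($U{\left(c \right)} = 4 \cdot 2 c = 8 c$)
$Y{\left(b \right)} = 2 - \frac{b}{8}$ ($Y{\left(b \right)} = 3 + \frac{-8 - b}{8} = 3 - \left(1 + \frac{b}{8}\right) = 2 - \frac{b}{8}$)
$\left(3944 - 2802\right) \left(Y{\left(-35 \right)} + U{\left(42 \right)}\right) = \left(3944 - 2802\right) \left(\left(2 - - \frac{35}{8}\right) + 8 \cdot 42\right) = 1142 \left(\left(2 + \frac{35}{8}\right) + 336\right) = 1142 \left(\frac{51}{8} + 336\right) = 1142 \cdot \frac{2739}{8} = \frac{1563969}{4}$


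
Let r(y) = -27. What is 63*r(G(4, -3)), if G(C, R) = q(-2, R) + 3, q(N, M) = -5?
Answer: -1701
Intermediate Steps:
G(C, R) = -2 (G(C, R) = -5 + 3 = -2)
63*r(G(4, -3)) = 63*(-27) = -1701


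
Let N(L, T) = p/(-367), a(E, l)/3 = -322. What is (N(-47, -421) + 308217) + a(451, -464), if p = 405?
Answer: 112760712/367 ≈ 3.0725e+5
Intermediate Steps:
a(E, l) = -966 (a(E, l) = 3*(-322) = -966)
N(L, T) = -405/367 (N(L, T) = 405/(-367) = 405*(-1/367) = -405/367)
(N(-47, -421) + 308217) + a(451, -464) = (-405/367 + 308217) - 966 = 113115234/367 - 966 = 112760712/367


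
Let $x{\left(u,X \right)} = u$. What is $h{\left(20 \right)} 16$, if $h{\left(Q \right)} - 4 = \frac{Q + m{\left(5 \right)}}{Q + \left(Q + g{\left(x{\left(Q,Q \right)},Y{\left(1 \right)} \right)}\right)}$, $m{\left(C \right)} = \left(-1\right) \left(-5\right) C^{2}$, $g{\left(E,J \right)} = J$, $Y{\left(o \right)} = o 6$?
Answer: $\frac{2632}{23} \approx 114.43$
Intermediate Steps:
$Y{\left(o \right)} = 6 o$
$m{\left(C \right)} = 5 C^{2}$
$h{\left(Q \right)} = 4 + \frac{125 + Q}{6 + 2 Q}$ ($h{\left(Q \right)} = 4 + \frac{Q + 5 \cdot 5^{2}}{Q + \left(Q + 6 \cdot 1\right)} = 4 + \frac{Q + 5 \cdot 25}{Q + \left(Q + 6\right)} = 4 + \frac{Q + 125}{Q + \left(6 + Q\right)} = 4 + \frac{125 + Q}{6 + 2 Q}$)
$h{\left(20 \right)} 16 = \frac{149 + 9 \cdot 20}{2 \left(3 + 20\right)} 16 = \frac{149 + 180}{2 \cdot 23} \cdot 16 = \frac{1}{2} \cdot \frac{1}{23} \cdot 329 \cdot 16 = \frac{329}{46} \cdot 16 = \frac{2632}{23}$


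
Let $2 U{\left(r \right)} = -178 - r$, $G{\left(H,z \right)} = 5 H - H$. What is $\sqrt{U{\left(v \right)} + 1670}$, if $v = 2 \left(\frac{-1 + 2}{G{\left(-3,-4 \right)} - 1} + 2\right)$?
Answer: $\frac{4 \sqrt{16679}}{13} \approx 39.738$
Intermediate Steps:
$G{\left(H,z \right)} = 4 H$
$v = \frac{50}{13}$ ($v = 2 \left(\frac{-1 + 2}{4 \left(-3\right) - 1} + 2\right) = 2 \left(1 \frac{1}{-12 - 1} + 2\right) = 2 \left(1 \frac{1}{-13} + 2\right) = 2 \left(1 \left(- \frac{1}{13}\right) + 2\right) = 2 \left(- \frac{1}{13} + 2\right) = 2 \cdot \frac{25}{13} = \frac{50}{13} \approx 3.8462$)
$U{\left(r \right)} = -89 - \frac{r}{2}$ ($U{\left(r \right)} = \frac{-178 - r}{2} = -89 - \frac{r}{2}$)
$\sqrt{U{\left(v \right)} + 1670} = \sqrt{\left(-89 - \frac{25}{13}\right) + 1670} = \sqrt{- \frac{1182}{13} + 1670} = \sqrt{\frac{20528}{13}} = \frac{4 \sqrt{16679}}{13}$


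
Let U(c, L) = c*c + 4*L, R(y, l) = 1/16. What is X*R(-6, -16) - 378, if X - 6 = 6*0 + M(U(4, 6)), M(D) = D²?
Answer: -2221/8 ≈ -277.63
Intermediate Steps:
R(y, l) = 1/16
U(c, L) = c² + 4*L
X = 1606 (X = 6 + (6*0 + (4² + 4*6)²) = 6 + (0 + (16 + 24)²) = 6 + (0 + 40²) = 6 + (0 + 1600) = 6 + 1600 = 1606)
X*R(-6, -16) - 378 = 1606*(1/16) - 378 = 803/8 - 378 = -2221/8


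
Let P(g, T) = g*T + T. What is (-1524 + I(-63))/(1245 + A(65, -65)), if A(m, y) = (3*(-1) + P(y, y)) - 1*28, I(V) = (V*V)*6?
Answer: 11145/2687 ≈ 4.1478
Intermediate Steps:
P(g, T) = T + T*g (P(g, T) = T*g + T = T + T*g)
I(V) = 6*V² (I(V) = V²*6 = 6*V²)
A(m, y) = -31 + y*(1 + y) (A(m, y) = (3*(-1) + y*(1 + y)) - 1*28 = (-3 + y*(1 + y)) - 28 = -31 + y*(1 + y))
(-1524 + I(-63))/(1245 + A(65, -65)) = (-1524 + 6*(-63)²)/(1245 + (-31 - 65*(1 - 65))) = (-1524 + 6*3969)/(1245 + (-31 - 65*(-64))) = (-1524 + 23814)/(1245 + (-31 + 4160)) = 22290/(1245 + 4129) = 22290/5374 = 22290*(1/5374) = 11145/2687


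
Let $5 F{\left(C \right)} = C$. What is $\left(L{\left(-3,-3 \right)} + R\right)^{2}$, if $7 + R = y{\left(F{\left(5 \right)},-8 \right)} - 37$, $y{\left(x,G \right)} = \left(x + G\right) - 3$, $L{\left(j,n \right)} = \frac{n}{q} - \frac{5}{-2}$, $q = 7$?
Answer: $\frac{528529}{196} \approx 2696.6$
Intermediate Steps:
$F{\left(C \right)} = \frac{C}{5}$
$L{\left(j,n \right)} = \frac{5}{2} + \frac{n}{7}$ ($L{\left(j,n \right)} = \frac{n}{7} - \frac{5}{-2} = n \frac{1}{7} - - \frac{5}{2} = \frac{n}{7} + \frac{5}{2} = \frac{5}{2} + \frac{n}{7}$)
$y{\left(x,G \right)} = -3 + G + x$ ($y{\left(x,G \right)} = \left(G + x\right) - 3 = -3 + G + x$)
$R = -54$ ($R = -7 - 47 = -54$)
$\left(L{\left(-3,-3 \right)} + R\right)^{2} = \left(\left(\frac{5}{2} + \frac{1}{7} \left(-3\right)\right) - 54\right)^{2} = \left(\left(\frac{5}{2} - \frac{3}{7}\right) - 54\right)^{2} = \left(\frac{29}{14} - 54\right)^{2} = \left(- \frac{727}{14}\right)^{2} = \frac{528529}{196}$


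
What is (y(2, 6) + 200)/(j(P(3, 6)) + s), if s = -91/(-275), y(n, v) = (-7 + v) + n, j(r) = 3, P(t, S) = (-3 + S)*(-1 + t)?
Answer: 55275/916 ≈ 60.344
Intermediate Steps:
P(t, S) = (-1 + t)*(-3 + S)
y(n, v) = -7 + n + v
s = 91/275 (s = -91*(-1/275) = 91/275 ≈ 0.33091)
(y(2, 6) + 200)/(j(P(3, 6)) + s) = ((-7 + 2 + 6) + 200)/(3 + 91/275) = (1 + 200)/(916/275) = 201*(275/916) = 55275/916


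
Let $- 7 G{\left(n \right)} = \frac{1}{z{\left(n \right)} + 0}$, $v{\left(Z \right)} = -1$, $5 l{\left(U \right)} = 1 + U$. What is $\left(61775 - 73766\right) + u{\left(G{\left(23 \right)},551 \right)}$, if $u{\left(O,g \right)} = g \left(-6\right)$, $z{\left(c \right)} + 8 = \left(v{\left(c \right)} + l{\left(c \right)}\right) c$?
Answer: $-15297$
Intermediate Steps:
$l{\left(U \right)} = \frac{1}{5} + \frac{U}{5}$ ($l{\left(U \right)} = \frac{1 + U}{5} = \frac{1}{5} + \frac{U}{5}$)
$z{\left(c \right)} = -8 + c \left(- \frac{4}{5} + \frac{c}{5}\right)$ ($z{\left(c \right)} = -8 + \left(-1 + \left(\frac{1}{5} + \frac{c}{5}\right)\right) c = -8 + \left(- \frac{4}{5} + \frac{c}{5}\right) c = -8 + c \left(- \frac{4}{5} + \frac{c}{5}\right)$)
$G{\left(n \right)} = - \frac{1}{7 \left(-8 - \frac{4 n}{5} + \frac{n^{2}}{5}\right)}$ ($G{\left(n \right)} = - \frac{1}{7 \left(\left(-8 - \frac{4 n}{5} + \frac{n^{2}}{5}\right) + 0\right)} = - \frac{1}{7 \left(-8 - \frac{4 n}{5} + \frac{n^{2}}{5}\right)}$)
$u{\left(O,g \right)} = - 6 g$
$\left(61775 - 73766\right) + u{\left(G{\left(23 \right)},551 \right)} = \left(61775 - 73766\right) - 3306 = -11991 - 3306 = -15297$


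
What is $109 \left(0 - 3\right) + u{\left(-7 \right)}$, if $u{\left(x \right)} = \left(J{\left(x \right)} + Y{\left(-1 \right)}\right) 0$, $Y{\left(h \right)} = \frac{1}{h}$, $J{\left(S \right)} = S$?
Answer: $-327$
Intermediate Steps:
$u{\left(x \right)} = 0$ ($u{\left(x \right)} = \left(x + \frac{1}{-1}\right) 0 = \left(x - 1\right) 0 = \left(-1 + x\right) 0 = 0$)
$109 \left(0 - 3\right) + u{\left(-7 \right)} = 109 \left(0 - 3\right) + 0 = 109 \left(-3\right) + 0 = -327 + 0 = -327$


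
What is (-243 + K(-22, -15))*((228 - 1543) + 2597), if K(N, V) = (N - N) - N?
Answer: -283322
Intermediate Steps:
K(N, V) = -N (K(N, V) = 0 - N = -N)
(-243 + K(-22, -15))*((228 - 1543) + 2597) = (-243 - 1*(-22))*((228 - 1543) + 2597) = (-243 + 22)*(-1315 + 2597) = -221*1282 = -283322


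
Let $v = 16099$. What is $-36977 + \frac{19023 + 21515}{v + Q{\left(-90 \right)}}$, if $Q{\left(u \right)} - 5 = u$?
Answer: $- \frac{296054570}{8007} \approx -36974.0$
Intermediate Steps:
$Q{\left(u \right)} = 5 + u$
$-36977 + \frac{19023 + 21515}{v + Q{\left(-90 \right)}} = -36977 + \frac{19023 + 21515}{16099 + \left(5 - 90\right)} = -36977 + \frac{40538}{16099 - 85} = -36977 + \frac{40538}{16014} = -36977 + 40538 \cdot \frac{1}{16014} = -36977 + \frac{20269}{8007} = - \frac{296054570}{8007}$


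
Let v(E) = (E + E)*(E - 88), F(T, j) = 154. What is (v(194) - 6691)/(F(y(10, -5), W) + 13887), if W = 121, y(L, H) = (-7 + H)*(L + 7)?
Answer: 34437/14041 ≈ 2.4526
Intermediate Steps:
y(L, H) = (-7 + H)*(7 + L)
v(E) = 2*E*(-88 + E) (v(E) = (2*E)*(-88 + E) = 2*E*(-88 + E))
(v(194) - 6691)/(F(y(10, -5), W) + 13887) = (2*194*(-88 + 194) - 6691)/(154 + 13887) = (2*194*106 - 6691)/14041 = (41128 - 6691)*(1/14041) = 34437*(1/14041) = 34437/14041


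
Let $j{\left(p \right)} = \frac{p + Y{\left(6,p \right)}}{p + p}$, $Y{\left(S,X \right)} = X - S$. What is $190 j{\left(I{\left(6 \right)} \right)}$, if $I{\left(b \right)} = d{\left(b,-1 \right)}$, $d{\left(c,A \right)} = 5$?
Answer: $76$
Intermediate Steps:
$I{\left(b \right)} = 5$
$j{\left(p \right)} = \frac{-6 + 2 p}{2 p}$ ($j{\left(p \right)} = \frac{p + \left(p - 6\right)}{p + p} = \frac{p + \left(p - 6\right)}{2 p} = \left(p + \left(-6 + p\right)\right) \frac{1}{2 p} = \left(-6 + 2 p\right) \frac{1}{2 p} = \frac{-6 + 2 p}{2 p}$)
$190 j{\left(I{\left(6 \right)} \right)} = 190 \frac{-3 + 5}{5} = 190 \cdot \frac{1}{5} \cdot 2 = 190 \cdot \frac{2}{5} = 76$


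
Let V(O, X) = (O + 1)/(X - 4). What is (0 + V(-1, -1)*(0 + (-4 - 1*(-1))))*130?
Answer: 0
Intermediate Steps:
V(O, X) = (1 + O)/(-4 + X)
(0 + V(-1, -1)*(0 + (-4 - 1*(-1))))*130 = (0 + ((1 - 1)/(-4 - 1))*(0 + (-4 - 1*(-1))))*130 = (0 + (0/(-5))*(0 + (-4 + 1)))*130 = (0 + (-⅕*0)*(0 - 3))*130 = (0 + 0*(-3))*130 = (0 + 0)*130 = 0*130 = 0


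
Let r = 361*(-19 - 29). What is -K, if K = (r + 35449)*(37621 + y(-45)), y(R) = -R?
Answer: -682545586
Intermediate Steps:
r = -17328 (r = 361*(-48) = -17328)
K = 682545586 (K = (-17328 + 35449)*(37621 - 1*(-45)) = 18121*(37621 + 45) = 18121*37666 = 682545586)
-K = -1*682545586 = -682545586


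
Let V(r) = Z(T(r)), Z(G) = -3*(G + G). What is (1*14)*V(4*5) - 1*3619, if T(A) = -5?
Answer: -3199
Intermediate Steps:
Z(G) = -6*G
V(r) = 30 (V(r) = -6*(-5) = 30)
(1*14)*V(4*5) - 1*3619 = (1*14)*30 - 1*3619 = 14*30 - 3619 = 420 - 3619 = -3199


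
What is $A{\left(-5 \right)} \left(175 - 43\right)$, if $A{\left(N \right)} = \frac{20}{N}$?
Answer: $-528$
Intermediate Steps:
$A{\left(-5 \right)} \left(175 - 43\right) = \frac{20}{-5} \left(175 - 43\right) = 20 \left(- \frac{1}{5}\right) 132 = \left(-4\right) 132 = -528$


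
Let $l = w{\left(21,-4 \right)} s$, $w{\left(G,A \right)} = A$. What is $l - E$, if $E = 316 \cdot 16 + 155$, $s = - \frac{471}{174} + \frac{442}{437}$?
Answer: $- \frac{65953057}{12673} \approx -5204.2$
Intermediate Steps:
$s = - \frac{42973}{25346}$ ($s = \left(-471\right) \frac{1}{174} + 442 \cdot \frac{1}{437} = - \frac{157}{58} + \frac{442}{437} = - \frac{42973}{25346} \approx -1.6955$)
$l = \frac{85946}{12673}$ ($l = \left(-4\right) \left(- \frac{42973}{25346}\right) = \frac{85946}{12673} \approx 6.7818$)
$E = 5211$ ($E = 5056 + 155 = 5211$)
$l - E = \frac{85946}{12673} - 5211 = - \frac{65953057}{12673}$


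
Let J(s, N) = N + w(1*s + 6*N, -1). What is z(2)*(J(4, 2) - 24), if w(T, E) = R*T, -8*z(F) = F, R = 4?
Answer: -21/2 ≈ -10.500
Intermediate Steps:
z(F) = -F/8
w(T, E) = 4*T
J(s, N) = 4*s + 25*N (J(s, N) = N + 4*(1*s + 6*N) = N + 4*(s + 6*N) = N + (4*s + 24*N) = 4*s + 25*N)
z(2)*(J(4, 2) - 24) = (-⅛*2)*((4*4 + 25*2) - 24) = -((16 + 50) - 24)/4 = -(66 - 24)/4 = -¼*42 = -21/2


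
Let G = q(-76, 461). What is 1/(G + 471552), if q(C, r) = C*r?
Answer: 1/436516 ≈ 2.2909e-6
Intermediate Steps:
G = -35036 (G = -76*461 = -35036)
1/(G + 471552) = 1/(-35036 + 471552) = 1/436516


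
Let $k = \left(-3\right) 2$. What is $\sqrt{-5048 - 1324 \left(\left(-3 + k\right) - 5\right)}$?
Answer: $4 \sqrt{843} \approx 116.14$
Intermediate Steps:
$k = -6$
$\sqrt{-5048 - 1324 \left(\left(-3 + k\right) - 5\right)} = \sqrt{-5048 - 1324 \left(\left(-3 - 6\right) - 5\right)} = \sqrt{-5048 - 1324 \left(-9 - 5\right)} = \sqrt{-5048 - -18536} = \sqrt{-5048 + 18536} = \sqrt{13488} = 4 \sqrt{843}$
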